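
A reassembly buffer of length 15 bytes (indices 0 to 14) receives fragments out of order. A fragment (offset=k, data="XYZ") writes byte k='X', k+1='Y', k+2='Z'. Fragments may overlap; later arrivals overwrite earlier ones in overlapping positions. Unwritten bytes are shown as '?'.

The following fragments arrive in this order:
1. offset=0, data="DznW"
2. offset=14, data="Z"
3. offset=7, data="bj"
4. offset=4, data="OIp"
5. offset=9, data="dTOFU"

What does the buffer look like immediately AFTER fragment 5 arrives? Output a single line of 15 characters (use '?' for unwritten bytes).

Fragment 1: offset=0 data="DznW" -> buffer=DznW???????????
Fragment 2: offset=14 data="Z" -> buffer=DznW??????????Z
Fragment 3: offset=7 data="bj" -> buffer=DznW???bj?????Z
Fragment 4: offset=4 data="OIp" -> buffer=DznWOIpbj?????Z
Fragment 5: offset=9 data="dTOFU" -> buffer=DznWOIpbjdTOFUZ

Answer: DznWOIpbjdTOFUZ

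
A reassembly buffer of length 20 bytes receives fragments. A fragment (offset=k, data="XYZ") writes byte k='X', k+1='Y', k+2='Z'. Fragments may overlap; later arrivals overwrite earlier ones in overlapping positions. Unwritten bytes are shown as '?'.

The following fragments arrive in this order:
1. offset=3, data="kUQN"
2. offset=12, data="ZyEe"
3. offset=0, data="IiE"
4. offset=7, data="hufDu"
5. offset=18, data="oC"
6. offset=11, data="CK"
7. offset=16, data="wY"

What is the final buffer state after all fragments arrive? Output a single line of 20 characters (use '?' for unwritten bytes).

Answer: IiEkUQNhufDCKyEewYoC

Derivation:
Fragment 1: offset=3 data="kUQN" -> buffer=???kUQN?????????????
Fragment 2: offset=12 data="ZyEe" -> buffer=???kUQN?????ZyEe????
Fragment 3: offset=0 data="IiE" -> buffer=IiEkUQN?????ZyEe????
Fragment 4: offset=7 data="hufDu" -> buffer=IiEkUQNhufDuZyEe????
Fragment 5: offset=18 data="oC" -> buffer=IiEkUQNhufDuZyEe??oC
Fragment 6: offset=11 data="CK" -> buffer=IiEkUQNhufDCKyEe??oC
Fragment 7: offset=16 data="wY" -> buffer=IiEkUQNhufDCKyEewYoC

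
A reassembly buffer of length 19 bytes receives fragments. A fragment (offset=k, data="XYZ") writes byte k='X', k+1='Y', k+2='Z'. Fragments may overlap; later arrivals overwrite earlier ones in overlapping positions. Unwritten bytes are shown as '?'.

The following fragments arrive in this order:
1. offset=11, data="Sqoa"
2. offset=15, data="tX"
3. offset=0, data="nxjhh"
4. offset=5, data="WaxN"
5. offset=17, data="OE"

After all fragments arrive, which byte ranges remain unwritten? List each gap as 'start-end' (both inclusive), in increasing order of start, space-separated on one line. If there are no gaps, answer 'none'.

Fragment 1: offset=11 len=4
Fragment 2: offset=15 len=2
Fragment 3: offset=0 len=5
Fragment 4: offset=5 len=4
Fragment 5: offset=17 len=2
Gaps: 9-10

Answer: 9-10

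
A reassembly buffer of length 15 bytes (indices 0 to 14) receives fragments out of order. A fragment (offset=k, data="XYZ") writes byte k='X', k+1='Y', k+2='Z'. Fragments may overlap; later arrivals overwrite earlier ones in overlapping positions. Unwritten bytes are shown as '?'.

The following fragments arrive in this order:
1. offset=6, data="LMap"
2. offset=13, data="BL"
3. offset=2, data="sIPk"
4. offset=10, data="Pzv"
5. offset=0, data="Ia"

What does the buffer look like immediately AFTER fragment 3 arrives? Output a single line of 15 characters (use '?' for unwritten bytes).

Fragment 1: offset=6 data="LMap" -> buffer=??????LMap?????
Fragment 2: offset=13 data="BL" -> buffer=??????LMap???BL
Fragment 3: offset=2 data="sIPk" -> buffer=??sIPkLMap???BL

Answer: ??sIPkLMap???BL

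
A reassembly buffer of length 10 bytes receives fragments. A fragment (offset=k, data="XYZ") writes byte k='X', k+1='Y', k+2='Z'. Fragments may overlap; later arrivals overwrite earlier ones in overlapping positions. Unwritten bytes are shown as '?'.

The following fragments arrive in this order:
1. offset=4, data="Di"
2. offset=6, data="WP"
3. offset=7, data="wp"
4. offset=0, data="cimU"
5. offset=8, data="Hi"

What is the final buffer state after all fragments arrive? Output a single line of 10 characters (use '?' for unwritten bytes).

Answer: cimUDiWwHi

Derivation:
Fragment 1: offset=4 data="Di" -> buffer=????Di????
Fragment 2: offset=6 data="WP" -> buffer=????DiWP??
Fragment 3: offset=7 data="wp" -> buffer=????DiWwp?
Fragment 4: offset=0 data="cimU" -> buffer=cimUDiWwp?
Fragment 5: offset=8 data="Hi" -> buffer=cimUDiWwHi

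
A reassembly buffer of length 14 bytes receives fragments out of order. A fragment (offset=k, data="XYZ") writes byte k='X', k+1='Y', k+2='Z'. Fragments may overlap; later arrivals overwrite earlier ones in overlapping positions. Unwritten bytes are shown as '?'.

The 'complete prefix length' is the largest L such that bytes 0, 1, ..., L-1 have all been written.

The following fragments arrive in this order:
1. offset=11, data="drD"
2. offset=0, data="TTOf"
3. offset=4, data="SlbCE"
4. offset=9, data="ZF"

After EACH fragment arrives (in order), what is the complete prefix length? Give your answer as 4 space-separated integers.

Fragment 1: offset=11 data="drD" -> buffer=???????????drD -> prefix_len=0
Fragment 2: offset=0 data="TTOf" -> buffer=TTOf???????drD -> prefix_len=4
Fragment 3: offset=4 data="SlbCE" -> buffer=TTOfSlbCE??drD -> prefix_len=9
Fragment 4: offset=9 data="ZF" -> buffer=TTOfSlbCEZFdrD -> prefix_len=14

Answer: 0 4 9 14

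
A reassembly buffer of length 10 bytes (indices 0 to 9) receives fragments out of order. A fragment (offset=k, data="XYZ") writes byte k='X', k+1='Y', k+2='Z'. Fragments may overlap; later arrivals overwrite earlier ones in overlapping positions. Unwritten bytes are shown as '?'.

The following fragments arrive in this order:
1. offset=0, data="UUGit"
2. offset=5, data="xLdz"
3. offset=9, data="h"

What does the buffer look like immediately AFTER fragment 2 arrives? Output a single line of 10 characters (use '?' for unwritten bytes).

Fragment 1: offset=0 data="UUGit" -> buffer=UUGit?????
Fragment 2: offset=5 data="xLdz" -> buffer=UUGitxLdz?

Answer: UUGitxLdz?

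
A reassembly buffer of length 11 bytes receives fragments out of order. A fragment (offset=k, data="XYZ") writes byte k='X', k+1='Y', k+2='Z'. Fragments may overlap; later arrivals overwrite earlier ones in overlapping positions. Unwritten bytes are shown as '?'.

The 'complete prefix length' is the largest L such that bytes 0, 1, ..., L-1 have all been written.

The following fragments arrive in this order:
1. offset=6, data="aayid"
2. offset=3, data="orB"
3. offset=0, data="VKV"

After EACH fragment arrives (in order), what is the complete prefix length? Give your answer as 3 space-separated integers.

Answer: 0 0 11

Derivation:
Fragment 1: offset=6 data="aayid" -> buffer=??????aayid -> prefix_len=0
Fragment 2: offset=3 data="orB" -> buffer=???orBaayid -> prefix_len=0
Fragment 3: offset=0 data="VKV" -> buffer=VKVorBaayid -> prefix_len=11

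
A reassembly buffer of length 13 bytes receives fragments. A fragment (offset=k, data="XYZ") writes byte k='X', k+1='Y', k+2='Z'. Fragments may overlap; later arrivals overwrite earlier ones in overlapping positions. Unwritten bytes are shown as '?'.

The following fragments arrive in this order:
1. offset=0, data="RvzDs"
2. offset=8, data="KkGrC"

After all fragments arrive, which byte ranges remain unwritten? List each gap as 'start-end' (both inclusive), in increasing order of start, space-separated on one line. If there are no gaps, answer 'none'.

Answer: 5-7

Derivation:
Fragment 1: offset=0 len=5
Fragment 2: offset=8 len=5
Gaps: 5-7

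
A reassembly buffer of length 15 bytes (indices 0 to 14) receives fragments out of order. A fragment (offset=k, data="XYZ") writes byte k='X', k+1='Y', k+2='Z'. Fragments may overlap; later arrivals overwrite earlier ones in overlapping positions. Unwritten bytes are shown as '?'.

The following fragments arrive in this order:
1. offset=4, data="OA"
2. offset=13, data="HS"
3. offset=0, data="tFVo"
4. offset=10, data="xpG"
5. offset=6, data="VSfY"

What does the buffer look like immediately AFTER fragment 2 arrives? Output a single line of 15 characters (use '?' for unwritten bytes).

Answer: ????OA???????HS

Derivation:
Fragment 1: offset=4 data="OA" -> buffer=????OA?????????
Fragment 2: offset=13 data="HS" -> buffer=????OA???????HS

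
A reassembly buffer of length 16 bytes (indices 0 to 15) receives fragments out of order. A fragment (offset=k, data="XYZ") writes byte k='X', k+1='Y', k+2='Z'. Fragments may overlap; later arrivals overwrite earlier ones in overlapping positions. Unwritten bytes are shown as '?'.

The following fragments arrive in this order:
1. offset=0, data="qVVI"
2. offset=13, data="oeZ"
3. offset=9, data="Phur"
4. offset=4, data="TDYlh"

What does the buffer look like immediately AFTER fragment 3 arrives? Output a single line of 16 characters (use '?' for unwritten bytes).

Fragment 1: offset=0 data="qVVI" -> buffer=qVVI????????????
Fragment 2: offset=13 data="oeZ" -> buffer=qVVI?????????oeZ
Fragment 3: offset=9 data="Phur" -> buffer=qVVI?????PhuroeZ

Answer: qVVI?????PhuroeZ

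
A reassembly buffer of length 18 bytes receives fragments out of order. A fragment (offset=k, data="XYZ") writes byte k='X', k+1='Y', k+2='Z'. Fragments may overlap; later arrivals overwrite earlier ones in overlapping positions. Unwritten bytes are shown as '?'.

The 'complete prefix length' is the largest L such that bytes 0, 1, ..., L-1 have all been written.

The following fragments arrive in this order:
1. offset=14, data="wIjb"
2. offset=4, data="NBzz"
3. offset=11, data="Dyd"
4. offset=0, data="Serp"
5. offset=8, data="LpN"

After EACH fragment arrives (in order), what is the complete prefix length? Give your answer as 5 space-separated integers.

Answer: 0 0 0 8 18

Derivation:
Fragment 1: offset=14 data="wIjb" -> buffer=??????????????wIjb -> prefix_len=0
Fragment 2: offset=4 data="NBzz" -> buffer=????NBzz??????wIjb -> prefix_len=0
Fragment 3: offset=11 data="Dyd" -> buffer=????NBzz???DydwIjb -> prefix_len=0
Fragment 4: offset=0 data="Serp" -> buffer=SerpNBzz???DydwIjb -> prefix_len=8
Fragment 5: offset=8 data="LpN" -> buffer=SerpNBzzLpNDydwIjb -> prefix_len=18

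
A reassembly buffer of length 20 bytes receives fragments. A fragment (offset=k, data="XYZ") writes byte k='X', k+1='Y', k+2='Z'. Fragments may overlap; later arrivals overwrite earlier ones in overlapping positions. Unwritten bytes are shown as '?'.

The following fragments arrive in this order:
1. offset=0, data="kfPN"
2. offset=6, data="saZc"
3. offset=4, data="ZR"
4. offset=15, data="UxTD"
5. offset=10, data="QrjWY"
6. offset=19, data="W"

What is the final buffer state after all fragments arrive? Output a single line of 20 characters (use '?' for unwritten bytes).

Fragment 1: offset=0 data="kfPN" -> buffer=kfPN????????????????
Fragment 2: offset=6 data="saZc" -> buffer=kfPN??saZc??????????
Fragment 3: offset=4 data="ZR" -> buffer=kfPNZRsaZc??????????
Fragment 4: offset=15 data="UxTD" -> buffer=kfPNZRsaZc?????UxTD?
Fragment 5: offset=10 data="QrjWY" -> buffer=kfPNZRsaZcQrjWYUxTD?
Fragment 6: offset=19 data="W" -> buffer=kfPNZRsaZcQrjWYUxTDW

Answer: kfPNZRsaZcQrjWYUxTDW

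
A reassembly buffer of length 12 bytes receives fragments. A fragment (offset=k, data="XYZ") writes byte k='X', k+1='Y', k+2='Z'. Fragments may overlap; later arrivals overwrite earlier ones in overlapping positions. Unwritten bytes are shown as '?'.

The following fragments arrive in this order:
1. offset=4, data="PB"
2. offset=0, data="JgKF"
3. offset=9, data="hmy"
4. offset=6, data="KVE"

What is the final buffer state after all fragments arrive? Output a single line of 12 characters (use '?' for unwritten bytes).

Fragment 1: offset=4 data="PB" -> buffer=????PB??????
Fragment 2: offset=0 data="JgKF" -> buffer=JgKFPB??????
Fragment 3: offset=9 data="hmy" -> buffer=JgKFPB???hmy
Fragment 4: offset=6 data="KVE" -> buffer=JgKFPBKVEhmy

Answer: JgKFPBKVEhmy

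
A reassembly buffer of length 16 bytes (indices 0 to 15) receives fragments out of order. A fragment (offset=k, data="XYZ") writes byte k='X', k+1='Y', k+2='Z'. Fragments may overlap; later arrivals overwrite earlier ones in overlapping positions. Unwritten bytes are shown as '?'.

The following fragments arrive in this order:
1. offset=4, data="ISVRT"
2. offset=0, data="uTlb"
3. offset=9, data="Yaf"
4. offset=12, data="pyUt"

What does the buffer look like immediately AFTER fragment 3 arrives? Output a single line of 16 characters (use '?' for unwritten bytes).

Fragment 1: offset=4 data="ISVRT" -> buffer=????ISVRT???????
Fragment 2: offset=0 data="uTlb" -> buffer=uTlbISVRT???????
Fragment 3: offset=9 data="Yaf" -> buffer=uTlbISVRTYaf????

Answer: uTlbISVRTYaf????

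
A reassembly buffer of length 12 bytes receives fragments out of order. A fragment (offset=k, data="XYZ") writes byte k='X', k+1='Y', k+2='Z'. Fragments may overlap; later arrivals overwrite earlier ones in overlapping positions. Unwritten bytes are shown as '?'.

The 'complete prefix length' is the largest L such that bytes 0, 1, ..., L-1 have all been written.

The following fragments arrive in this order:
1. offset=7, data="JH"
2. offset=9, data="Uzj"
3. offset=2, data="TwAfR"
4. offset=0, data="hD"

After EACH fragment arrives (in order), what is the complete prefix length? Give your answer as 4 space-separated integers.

Fragment 1: offset=7 data="JH" -> buffer=???????JH??? -> prefix_len=0
Fragment 2: offset=9 data="Uzj" -> buffer=???????JHUzj -> prefix_len=0
Fragment 3: offset=2 data="TwAfR" -> buffer=??TwAfRJHUzj -> prefix_len=0
Fragment 4: offset=0 data="hD" -> buffer=hDTwAfRJHUzj -> prefix_len=12

Answer: 0 0 0 12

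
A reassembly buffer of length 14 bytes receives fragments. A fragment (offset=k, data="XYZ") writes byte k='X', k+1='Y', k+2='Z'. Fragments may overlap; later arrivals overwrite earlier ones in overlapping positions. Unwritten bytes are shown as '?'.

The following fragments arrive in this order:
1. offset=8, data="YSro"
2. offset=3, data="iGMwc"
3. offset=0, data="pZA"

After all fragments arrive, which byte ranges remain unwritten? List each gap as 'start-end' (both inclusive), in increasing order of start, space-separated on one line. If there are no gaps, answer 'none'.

Answer: 12-13

Derivation:
Fragment 1: offset=8 len=4
Fragment 2: offset=3 len=5
Fragment 3: offset=0 len=3
Gaps: 12-13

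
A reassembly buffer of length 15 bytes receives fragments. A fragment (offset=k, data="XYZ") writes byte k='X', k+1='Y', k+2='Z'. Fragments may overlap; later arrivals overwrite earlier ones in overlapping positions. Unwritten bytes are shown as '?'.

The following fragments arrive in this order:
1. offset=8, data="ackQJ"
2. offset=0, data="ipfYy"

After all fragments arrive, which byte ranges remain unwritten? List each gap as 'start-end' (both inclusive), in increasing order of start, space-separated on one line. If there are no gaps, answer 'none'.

Fragment 1: offset=8 len=5
Fragment 2: offset=0 len=5
Gaps: 5-7 13-14

Answer: 5-7 13-14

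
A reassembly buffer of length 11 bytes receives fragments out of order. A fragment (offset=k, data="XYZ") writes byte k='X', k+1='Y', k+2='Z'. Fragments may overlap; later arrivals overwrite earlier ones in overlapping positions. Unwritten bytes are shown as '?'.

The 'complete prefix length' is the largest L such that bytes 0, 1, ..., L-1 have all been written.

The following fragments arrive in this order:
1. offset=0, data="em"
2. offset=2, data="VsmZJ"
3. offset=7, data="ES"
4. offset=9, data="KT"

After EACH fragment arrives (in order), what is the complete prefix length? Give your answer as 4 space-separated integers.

Fragment 1: offset=0 data="em" -> buffer=em????????? -> prefix_len=2
Fragment 2: offset=2 data="VsmZJ" -> buffer=emVsmZJ???? -> prefix_len=7
Fragment 3: offset=7 data="ES" -> buffer=emVsmZJES?? -> prefix_len=9
Fragment 4: offset=9 data="KT" -> buffer=emVsmZJESKT -> prefix_len=11

Answer: 2 7 9 11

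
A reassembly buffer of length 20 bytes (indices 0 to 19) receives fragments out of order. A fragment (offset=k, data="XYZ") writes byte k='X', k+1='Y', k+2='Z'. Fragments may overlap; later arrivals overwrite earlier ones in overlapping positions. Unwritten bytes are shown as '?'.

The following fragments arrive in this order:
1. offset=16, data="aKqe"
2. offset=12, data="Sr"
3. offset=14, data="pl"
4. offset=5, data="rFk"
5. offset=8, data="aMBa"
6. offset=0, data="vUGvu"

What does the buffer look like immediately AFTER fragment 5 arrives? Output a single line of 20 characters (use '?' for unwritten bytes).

Answer: ?????rFkaMBaSrplaKqe

Derivation:
Fragment 1: offset=16 data="aKqe" -> buffer=????????????????aKqe
Fragment 2: offset=12 data="Sr" -> buffer=????????????Sr??aKqe
Fragment 3: offset=14 data="pl" -> buffer=????????????SrplaKqe
Fragment 4: offset=5 data="rFk" -> buffer=?????rFk????SrplaKqe
Fragment 5: offset=8 data="aMBa" -> buffer=?????rFkaMBaSrplaKqe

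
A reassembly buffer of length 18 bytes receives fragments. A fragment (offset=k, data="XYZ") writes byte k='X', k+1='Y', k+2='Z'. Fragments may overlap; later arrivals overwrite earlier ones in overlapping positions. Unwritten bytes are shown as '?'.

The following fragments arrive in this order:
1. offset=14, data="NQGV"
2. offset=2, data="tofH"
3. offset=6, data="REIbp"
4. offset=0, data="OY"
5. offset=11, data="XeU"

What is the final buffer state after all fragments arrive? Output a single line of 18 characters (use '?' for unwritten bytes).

Fragment 1: offset=14 data="NQGV" -> buffer=??????????????NQGV
Fragment 2: offset=2 data="tofH" -> buffer=??tofH????????NQGV
Fragment 3: offset=6 data="REIbp" -> buffer=??tofHREIbp???NQGV
Fragment 4: offset=0 data="OY" -> buffer=OYtofHREIbp???NQGV
Fragment 5: offset=11 data="XeU" -> buffer=OYtofHREIbpXeUNQGV

Answer: OYtofHREIbpXeUNQGV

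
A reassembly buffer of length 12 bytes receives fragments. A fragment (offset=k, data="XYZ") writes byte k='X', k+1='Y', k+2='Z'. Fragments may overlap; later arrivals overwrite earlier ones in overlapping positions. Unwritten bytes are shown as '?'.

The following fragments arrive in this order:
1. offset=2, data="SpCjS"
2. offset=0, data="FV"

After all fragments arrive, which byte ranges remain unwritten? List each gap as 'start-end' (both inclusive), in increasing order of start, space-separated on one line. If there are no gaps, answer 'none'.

Fragment 1: offset=2 len=5
Fragment 2: offset=0 len=2
Gaps: 7-11

Answer: 7-11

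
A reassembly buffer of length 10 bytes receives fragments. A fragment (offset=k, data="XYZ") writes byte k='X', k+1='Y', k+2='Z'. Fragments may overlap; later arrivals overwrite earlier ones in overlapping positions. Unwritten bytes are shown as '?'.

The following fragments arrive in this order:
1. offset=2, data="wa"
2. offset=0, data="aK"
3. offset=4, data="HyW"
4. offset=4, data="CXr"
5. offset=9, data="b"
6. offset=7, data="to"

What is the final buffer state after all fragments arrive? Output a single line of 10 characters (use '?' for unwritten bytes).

Fragment 1: offset=2 data="wa" -> buffer=??wa??????
Fragment 2: offset=0 data="aK" -> buffer=aKwa??????
Fragment 3: offset=4 data="HyW" -> buffer=aKwaHyW???
Fragment 4: offset=4 data="CXr" -> buffer=aKwaCXr???
Fragment 5: offset=9 data="b" -> buffer=aKwaCXr??b
Fragment 6: offset=7 data="to" -> buffer=aKwaCXrtob

Answer: aKwaCXrtob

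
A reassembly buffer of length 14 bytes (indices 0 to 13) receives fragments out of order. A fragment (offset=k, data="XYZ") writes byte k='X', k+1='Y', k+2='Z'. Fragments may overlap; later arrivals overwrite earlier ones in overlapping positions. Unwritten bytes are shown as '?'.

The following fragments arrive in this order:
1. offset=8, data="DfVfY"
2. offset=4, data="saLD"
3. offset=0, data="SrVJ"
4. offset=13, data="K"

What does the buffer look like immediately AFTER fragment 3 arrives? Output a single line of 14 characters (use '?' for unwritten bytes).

Answer: SrVJsaLDDfVfY?

Derivation:
Fragment 1: offset=8 data="DfVfY" -> buffer=????????DfVfY?
Fragment 2: offset=4 data="saLD" -> buffer=????saLDDfVfY?
Fragment 3: offset=0 data="SrVJ" -> buffer=SrVJsaLDDfVfY?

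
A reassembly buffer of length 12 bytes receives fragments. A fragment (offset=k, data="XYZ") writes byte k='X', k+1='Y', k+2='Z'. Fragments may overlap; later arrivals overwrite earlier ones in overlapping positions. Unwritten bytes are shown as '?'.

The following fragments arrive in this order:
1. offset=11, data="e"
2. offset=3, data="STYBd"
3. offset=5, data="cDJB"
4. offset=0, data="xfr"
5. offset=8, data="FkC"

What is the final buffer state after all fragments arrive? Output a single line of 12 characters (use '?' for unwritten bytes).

Fragment 1: offset=11 data="e" -> buffer=???????????e
Fragment 2: offset=3 data="STYBd" -> buffer=???STYBd???e
Fragment 3: offset=5 data="cDJB" -> buffer=???STcDJB??e
Fragment 4: offset=0 data="xfr" -> buffer=xfrSTcDJB??e
Fragment 5: offset=8 data="FkC" -> buffer=xfrSTcDJFkCe

Answer: xfrSTcDJFkCe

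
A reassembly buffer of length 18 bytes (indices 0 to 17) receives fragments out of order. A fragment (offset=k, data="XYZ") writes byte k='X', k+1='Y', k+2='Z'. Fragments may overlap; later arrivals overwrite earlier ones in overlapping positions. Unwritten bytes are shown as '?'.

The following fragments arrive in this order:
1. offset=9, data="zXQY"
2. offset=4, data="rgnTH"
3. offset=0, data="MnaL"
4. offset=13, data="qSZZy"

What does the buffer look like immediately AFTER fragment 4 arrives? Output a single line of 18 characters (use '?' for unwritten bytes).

Answer: MnaLrgnTHzXQYqSZZy

Derivation:
Fragment 1: offset=9 data="zXQY" -> buffer=?????????zXQY?????
Fragment 2: offset=4 data="rgnTH" -> buffer=????rgnTHzXQY?????
Fragment 3: offset=0 data="MnaL" -> buffer=MnaLrgnTHzXQY?????
Fragment 4: offset=13 data="qSZZy" -> buffer=MnaLrgnTHzXQYqSZZy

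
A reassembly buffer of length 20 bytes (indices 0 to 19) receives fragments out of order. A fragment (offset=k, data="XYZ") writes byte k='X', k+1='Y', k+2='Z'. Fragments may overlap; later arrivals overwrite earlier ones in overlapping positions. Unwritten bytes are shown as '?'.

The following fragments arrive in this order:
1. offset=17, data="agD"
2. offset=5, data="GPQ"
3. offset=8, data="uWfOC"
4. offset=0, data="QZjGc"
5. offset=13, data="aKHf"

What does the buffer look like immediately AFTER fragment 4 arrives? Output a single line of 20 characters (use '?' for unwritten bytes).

Answer: QZjGcGPQuWfOC????agD

Derivation:
Fragment 1: offset=17 data="agD" -> buffer=?????????????????agD
Fragment 2: offset=5 data="GPQ" -> buffer=?????GPQ?????????agD
Fragment 3: offset=8 data="uWfOC" -> buffer=?????GPQuWfOC????agD
Fragment 4: offset=0 data="QZjGc" -> buffer=QZjGcGPQuWfOC????agD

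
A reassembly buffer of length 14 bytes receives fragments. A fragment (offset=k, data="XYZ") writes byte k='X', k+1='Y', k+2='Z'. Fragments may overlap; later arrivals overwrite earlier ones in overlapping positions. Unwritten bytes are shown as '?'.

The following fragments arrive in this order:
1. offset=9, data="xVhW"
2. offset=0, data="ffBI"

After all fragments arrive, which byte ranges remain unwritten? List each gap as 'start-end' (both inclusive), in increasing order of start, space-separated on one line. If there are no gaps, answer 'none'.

Answer: 4-8 13-13

Derivation:
Fragment 1: offset=9 len=4
Fragment 2: offset=0 len=4
Gaps: 4-8 13-13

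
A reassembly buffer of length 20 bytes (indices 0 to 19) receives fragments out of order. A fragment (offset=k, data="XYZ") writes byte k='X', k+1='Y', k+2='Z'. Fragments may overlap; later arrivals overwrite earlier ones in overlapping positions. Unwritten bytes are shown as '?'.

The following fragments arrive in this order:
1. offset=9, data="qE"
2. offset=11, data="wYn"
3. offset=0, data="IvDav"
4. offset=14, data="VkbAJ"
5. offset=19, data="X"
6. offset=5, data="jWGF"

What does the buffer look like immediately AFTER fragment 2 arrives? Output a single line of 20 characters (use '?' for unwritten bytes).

Answer: ?????????qEwYn??????

Derivation:
Fragment 1: offset=9 data="qE" -> buffer=?????????qE?????????
Fragment 2: offset=11 data="wYn" -> buffer=?????????qEwYn??????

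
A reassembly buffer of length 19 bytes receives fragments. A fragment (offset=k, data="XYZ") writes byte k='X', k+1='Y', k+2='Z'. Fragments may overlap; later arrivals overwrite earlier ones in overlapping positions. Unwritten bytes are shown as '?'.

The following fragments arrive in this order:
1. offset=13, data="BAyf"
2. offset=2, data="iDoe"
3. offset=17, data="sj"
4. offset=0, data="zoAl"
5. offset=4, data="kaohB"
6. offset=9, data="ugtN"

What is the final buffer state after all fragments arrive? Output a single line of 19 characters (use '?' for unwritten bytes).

Fragment 1: offset=13 data="BAyf" -> buffer=?????????????BAyf??
Fragment 2: offset=2 data="iDoe" -> buffer=??iDoe???????BAyf??
Fragment 3: offset=17 data="sj" -> buffer=??iDoe???????BAyfsj
Fragment 4: offset=0 data="zoAl" -> buffer=zoAloe???????BAyfsj
Fragment 5: offset=4 data="kaohB" -> buffer=zoAlkaohB????BAyfsj
Fragment 6: offset=9 data="ugtN" -> buffer=zoAlkaohBugtNBAyfsj

Answer: zoAlkaohBugtNBAyfsj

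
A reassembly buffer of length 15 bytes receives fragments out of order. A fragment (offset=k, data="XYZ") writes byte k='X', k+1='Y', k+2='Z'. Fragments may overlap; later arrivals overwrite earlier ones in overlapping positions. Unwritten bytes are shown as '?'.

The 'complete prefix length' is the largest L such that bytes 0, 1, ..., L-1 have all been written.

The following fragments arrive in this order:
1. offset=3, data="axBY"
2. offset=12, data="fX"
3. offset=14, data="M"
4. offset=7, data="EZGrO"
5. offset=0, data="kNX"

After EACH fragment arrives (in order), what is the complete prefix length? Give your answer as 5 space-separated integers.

Answer: 0 0 0 0 15

Derivation:
Fragment 1: offset=3 data="axBY" -> buffer=???axBY???????? -> prefix_len=0
Fragment 2: offset=12 data="fX" -> buffer=???axBY?????fX? -> prefix_len=0
Fragment 3: offset=14 data="M" -> buffer=???axBY?????fXM -> prefix_len=0
Fragment 4: offset=7 data="EZGrO" -> buffer=???axBYEZGrOfXM -> prefix_len=0
Fragment 5: offset=0 data="kNX" -> buffer=kNXaxBYEZGrOfXM -> prefix_len=15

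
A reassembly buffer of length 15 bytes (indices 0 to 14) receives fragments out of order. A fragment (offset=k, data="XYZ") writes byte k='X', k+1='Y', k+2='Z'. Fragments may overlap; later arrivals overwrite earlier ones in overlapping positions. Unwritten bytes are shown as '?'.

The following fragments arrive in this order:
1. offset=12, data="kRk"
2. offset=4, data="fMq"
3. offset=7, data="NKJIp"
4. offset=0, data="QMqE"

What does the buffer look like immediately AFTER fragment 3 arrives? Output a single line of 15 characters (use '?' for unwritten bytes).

Fragment 1: offset=12 data="kRk" -> buffer=????????????kRk
Fragment 2: offset=4 data="fMq" -> buffer=????fMq?????kRk
Fragment 3: offset=7 data="NKJIp" -> buffer=????fMqNKJIpkRk

Answer: ????fMqNKJIpkRk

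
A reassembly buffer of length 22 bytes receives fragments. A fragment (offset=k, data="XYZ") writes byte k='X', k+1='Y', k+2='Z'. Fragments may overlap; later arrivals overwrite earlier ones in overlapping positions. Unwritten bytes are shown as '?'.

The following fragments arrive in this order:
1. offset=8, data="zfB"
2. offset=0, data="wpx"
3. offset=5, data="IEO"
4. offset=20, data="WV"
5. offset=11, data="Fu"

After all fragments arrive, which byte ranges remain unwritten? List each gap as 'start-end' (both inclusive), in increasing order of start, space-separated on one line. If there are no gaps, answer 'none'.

Answer: 3-4 13-19

Derivation:
Fragment 1: offset=8 len=3
Fragment 2: offset=0 len=3
Fragment 3: offset=5 len=3
Fragment 4: offset=20 len=2
Fragment 5: offset=11 len=2
Gaps: 3-4 13-19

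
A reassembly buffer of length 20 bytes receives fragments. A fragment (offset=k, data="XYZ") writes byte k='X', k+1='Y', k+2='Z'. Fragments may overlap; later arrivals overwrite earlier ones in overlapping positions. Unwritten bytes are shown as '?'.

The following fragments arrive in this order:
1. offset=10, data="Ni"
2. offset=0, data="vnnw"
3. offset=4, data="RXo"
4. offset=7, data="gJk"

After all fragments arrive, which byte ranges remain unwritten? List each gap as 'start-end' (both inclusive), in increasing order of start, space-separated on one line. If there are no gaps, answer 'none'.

Fragment 1: offset=10 len=2
Fragment 2: offset=0 len=4
Fragment 3: offset=4 len=3
Fragment 4: offset=7 len=3
Gaps: 12-19

Answer: 12-19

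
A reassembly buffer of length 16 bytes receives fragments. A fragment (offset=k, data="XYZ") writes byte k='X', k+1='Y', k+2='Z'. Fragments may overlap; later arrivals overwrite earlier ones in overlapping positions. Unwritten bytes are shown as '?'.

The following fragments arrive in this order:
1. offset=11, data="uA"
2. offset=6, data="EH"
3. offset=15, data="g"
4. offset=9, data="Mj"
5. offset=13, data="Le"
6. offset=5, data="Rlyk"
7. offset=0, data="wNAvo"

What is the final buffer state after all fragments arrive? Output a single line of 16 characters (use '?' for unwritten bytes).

Answer: wNAvoRlykMjuALeg

Derivation:
Fragment 1: offset=11 data="uA" -> buffer=???????????uA???
Fragment 2: offset=6 data="EH" -> buffer=??????EH???uA???
Fragment 3: offset=15 data="g" -> buffer=??????EH???uA??g
Fragment 4: offset=9 data="Mj" -> buffer=??????EH?MjuA??g
Fragment 5: offset=13 data="Le" -> buffer=??????EH?MjuALeg
Fragment 6: offset=5 data="Rlyk" -> buffer=?????RlykMjuALeg
Fragment 7: offset=0 data="wNAvo" -> buffer=wNAvoRlykMjuALeg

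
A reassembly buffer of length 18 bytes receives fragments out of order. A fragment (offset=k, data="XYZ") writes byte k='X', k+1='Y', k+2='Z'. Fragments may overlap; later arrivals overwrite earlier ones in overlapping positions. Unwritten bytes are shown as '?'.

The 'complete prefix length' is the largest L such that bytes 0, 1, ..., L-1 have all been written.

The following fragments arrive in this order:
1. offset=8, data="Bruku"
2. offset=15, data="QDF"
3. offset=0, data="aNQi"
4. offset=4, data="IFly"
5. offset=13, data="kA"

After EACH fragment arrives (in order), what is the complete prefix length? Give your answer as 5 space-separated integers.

Fragment 1: offset=8 data="Bruku" -> buffer=????????Bruku????? -> prefix_len=0
Fragment 2: offset=15 data="QDF" -> buffer=????????Bruku??QDF -> prefix_len=0
Fragment 3: offset=0 data="aNQi" -> buffer=aNQi????Bruku??QDF -> prefix_len=4
Fragment 4: offset=4 data="IFly" -> buffer=aNQiIFlyBruku??QDF -> prefix_len=13
Fragment 5: offset=13 data="kA" -> buffer=aNQiIFlyBrukukAQDF -> prefix_len=18

Answer: 0 0 4 13 18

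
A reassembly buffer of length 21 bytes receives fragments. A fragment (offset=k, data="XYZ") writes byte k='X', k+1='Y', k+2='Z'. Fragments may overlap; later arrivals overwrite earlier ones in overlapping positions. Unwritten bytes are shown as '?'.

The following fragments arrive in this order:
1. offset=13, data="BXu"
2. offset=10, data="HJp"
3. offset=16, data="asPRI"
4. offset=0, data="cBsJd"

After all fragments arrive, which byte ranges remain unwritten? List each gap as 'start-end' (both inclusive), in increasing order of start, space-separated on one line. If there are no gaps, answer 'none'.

Fragment 1: offset=13 len=3
Fragment 2: offset=10 len=3
Fragment 3: offset=16 len=5
Fragment 4: offset=0 len=5
Gaps: 5-9

Answer: 5-9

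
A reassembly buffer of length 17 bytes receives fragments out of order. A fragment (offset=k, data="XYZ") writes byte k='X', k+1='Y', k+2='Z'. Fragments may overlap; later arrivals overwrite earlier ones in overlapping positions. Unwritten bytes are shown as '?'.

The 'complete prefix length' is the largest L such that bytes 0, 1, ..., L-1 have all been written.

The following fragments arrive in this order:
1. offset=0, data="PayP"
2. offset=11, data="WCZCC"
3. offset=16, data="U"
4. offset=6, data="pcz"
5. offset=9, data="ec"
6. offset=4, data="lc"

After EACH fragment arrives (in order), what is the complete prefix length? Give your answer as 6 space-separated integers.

Fragment 1: offset=0 data="PayP" -> buffer=PayP????????????? -> prefix_len=4
Fragment 2: offset=11 data="WCZCC" -> buffer=PayP???????WCZCC? -> prefix_len=4
Fragment 3: offset=16 data="U" -> buffer=PayP???????WCZCCU -> prefix_len=4
Fragment 4: offset=6 data="pcz" -> buffer=PayP??pcz??WCZCCU -> prefix_len=4
Fragment 5: offset=9 data="ec" -> buffer=PayP??pczecWCZCCU -> prefix_len=4
Fragment 6: offset=4 data="lc" -> buffer=PayPlcpczecWCZCCU -> prefix_len=17

Answer: 4 4 4 4 4 17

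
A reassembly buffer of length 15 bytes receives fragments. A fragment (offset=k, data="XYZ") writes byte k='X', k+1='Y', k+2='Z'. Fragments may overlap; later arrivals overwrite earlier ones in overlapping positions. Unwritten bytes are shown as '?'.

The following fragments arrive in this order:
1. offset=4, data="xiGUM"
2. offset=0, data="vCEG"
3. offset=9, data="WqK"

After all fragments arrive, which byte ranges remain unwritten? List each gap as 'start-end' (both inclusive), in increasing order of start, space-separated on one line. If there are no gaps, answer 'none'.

Fragment 1: offset=4 len=5
Fragment 2: offset=0 len=4
Fragment 3: offset=9 len=3
Gaps: 12-14

Answer: 12-14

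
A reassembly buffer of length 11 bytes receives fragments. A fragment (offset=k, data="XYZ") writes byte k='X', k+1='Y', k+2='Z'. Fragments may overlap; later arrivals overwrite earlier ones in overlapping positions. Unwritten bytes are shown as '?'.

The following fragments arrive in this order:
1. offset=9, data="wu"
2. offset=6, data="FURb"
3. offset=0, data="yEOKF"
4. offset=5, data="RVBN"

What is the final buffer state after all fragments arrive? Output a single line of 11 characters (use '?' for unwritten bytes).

Answer: yEOKFRVBNbu

Derivation:
Fragment 1: offset=9 data="wu" -> buffer=?????????wu
Fragment 2: offset=6 data="FURb" -> buffer=??????FURbu
Fragment 3: offset=0 data="yEOKF" -> buffer=yEOKF?FURbu
Fragment 4: offset=5 data="RVBN" -> buffer=yEOKFRVBNbu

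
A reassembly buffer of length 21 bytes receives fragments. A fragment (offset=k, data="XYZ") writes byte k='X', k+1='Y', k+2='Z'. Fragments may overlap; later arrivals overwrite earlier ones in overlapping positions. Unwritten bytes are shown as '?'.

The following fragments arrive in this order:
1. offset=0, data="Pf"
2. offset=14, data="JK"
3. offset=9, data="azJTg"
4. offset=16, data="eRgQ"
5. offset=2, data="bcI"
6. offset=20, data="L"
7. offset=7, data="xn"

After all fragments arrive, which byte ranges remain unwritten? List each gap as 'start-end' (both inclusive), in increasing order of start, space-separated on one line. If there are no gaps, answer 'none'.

Fragment 1: offset=0 len=2
Fragment 2: offset=14 len=2
Fragment 3: offset=9 len=5
Fragment 4: offset=16 len=4
Fragment 5: offset=2 len=3
Fragment 6: offset=20 len=1
Fragment 7: offset=7 len=2
Gaps: 5-6

Answer: 5-6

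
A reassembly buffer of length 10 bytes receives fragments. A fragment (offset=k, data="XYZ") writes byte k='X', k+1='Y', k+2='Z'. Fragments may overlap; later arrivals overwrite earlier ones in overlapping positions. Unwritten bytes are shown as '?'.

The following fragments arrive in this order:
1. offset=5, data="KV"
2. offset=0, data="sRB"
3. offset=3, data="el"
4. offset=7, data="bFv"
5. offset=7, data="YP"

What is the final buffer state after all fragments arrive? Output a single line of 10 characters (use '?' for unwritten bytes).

Fragment 1: offset=5 data="KV" -> buffer=?????KV???
Fragment 2: offset=0 data="sRB" -> buffer=sRB??KV???
Fragment 3: offset=3 data="el" -> buffer=sRBelKV???
Fragment 4: offset=7 data="bFv" -> buffer=sRBelKVbFv
Fragment 5: offset=7 data="YP" -> buffer=sRBelKVYPv

Answer: sRBelKVYPv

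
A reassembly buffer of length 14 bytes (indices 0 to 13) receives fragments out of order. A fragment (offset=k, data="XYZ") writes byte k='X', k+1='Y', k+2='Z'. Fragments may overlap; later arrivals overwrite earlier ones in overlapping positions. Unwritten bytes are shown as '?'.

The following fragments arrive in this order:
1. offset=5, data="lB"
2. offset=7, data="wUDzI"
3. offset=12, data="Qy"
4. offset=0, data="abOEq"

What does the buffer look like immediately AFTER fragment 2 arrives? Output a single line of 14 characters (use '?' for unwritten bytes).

Fragment 1: offset=5 data="lB" -> buffer=?????lB???????
Fragment 2: offset=7 data="wUDzI" -> buffer=?????lBwUDzI??

Answer: ?????lBwUDzI??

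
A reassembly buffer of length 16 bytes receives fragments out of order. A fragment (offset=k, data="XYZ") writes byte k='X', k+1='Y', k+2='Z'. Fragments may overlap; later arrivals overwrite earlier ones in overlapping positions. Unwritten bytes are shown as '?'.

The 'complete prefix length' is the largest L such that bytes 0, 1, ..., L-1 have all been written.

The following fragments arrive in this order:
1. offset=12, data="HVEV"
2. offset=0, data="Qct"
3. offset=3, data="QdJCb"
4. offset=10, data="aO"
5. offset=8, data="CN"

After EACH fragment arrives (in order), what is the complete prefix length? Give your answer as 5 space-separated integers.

Fragment 1: offset=12 data="HVEV" -> buffer=????????????HVEV -> prefix_len=0
Fragment 2: offset=0 data="Qct" -> buffer=Qct?????????HVEV -> prefix_len=3
Fragment 3: offset=3 data="QdJCb" -> buffer=QctQdJCb????HVEV -> prefix_len=8
Fragment 4: offset=10 data="aO" -> buffer=QctQdJCb??aOHVEV -> prefix_len=8
Fragment 5: offset=8 data="CN" -> buffer=QctQdJCbCNaOHVEV -> prefix_len=16

Answer: 0 3 8 8 16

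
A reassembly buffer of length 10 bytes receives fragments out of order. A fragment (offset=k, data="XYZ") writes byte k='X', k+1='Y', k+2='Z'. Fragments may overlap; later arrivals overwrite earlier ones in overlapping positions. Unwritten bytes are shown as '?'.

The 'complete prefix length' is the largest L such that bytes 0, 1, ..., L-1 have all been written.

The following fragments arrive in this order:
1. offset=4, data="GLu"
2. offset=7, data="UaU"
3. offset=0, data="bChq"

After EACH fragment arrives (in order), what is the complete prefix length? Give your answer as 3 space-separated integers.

Answer: 0 0 10

Derivation:
Fragment 1: offset=4 data="GLu" -> buffer=????GLu??? -> prefix_len=0
Fragment 2: offset=7 data="UaU" -> buffer=????GLuUaU -> prefix_len=0
Fragment 3: offset=0 data="bChq" -> buffer=bChqGLuUaU -> prefix_len=10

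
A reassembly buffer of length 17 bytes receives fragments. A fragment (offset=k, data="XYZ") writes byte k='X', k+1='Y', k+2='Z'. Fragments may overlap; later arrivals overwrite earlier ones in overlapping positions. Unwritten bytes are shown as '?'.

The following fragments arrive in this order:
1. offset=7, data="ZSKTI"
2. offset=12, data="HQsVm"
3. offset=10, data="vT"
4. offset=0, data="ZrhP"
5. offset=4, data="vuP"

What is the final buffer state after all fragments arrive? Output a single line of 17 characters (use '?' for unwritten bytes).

Answer: ZrhPvuPZSKvTHQsVm

Derivation:
Fragment 1: offset=7 data="ZSKTI" -> buffer=???????ZSKTI?????
Fragment 2: offset=12 data="HQsVm" -> buffer=???????ZSKTIHQsVm
Fragment 3: offset=10 data="vT" -> buffer=???????ZSKvTHQsVm
Fragment 4: offset=0 data="ZrhP" -> buffer=ZrhP???ZSKvTHQsVm
Fragment 5: offset=4 data="vuP" -> buffer=ZrhPvuPZSKvTHQsVm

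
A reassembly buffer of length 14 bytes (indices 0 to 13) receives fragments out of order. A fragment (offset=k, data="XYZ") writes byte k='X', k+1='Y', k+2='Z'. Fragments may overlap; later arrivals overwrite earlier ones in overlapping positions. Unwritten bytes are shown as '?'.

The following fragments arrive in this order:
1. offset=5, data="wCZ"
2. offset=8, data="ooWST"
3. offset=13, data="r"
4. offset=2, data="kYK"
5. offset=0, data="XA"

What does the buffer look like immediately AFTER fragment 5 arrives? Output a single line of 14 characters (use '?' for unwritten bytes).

Answer: XAkYKwCZooWSTr

Derivation:
Fragment 1: offset=5 data="wCZ" -> buffer=?????wCZ??????
Fragment 2: offset=8 data="ooWST" -> buffer=?????wCZooWST?
Fragment 3: offset=13 data="r" -> buffer=?????wCZooWSTr
Fragment 4: offset=2 data="kYK" -> buffer=??kYKwCZooWSTr
Fragment 5: offset=0 data="XA" -> buffer=XAkYKwCZooWSTr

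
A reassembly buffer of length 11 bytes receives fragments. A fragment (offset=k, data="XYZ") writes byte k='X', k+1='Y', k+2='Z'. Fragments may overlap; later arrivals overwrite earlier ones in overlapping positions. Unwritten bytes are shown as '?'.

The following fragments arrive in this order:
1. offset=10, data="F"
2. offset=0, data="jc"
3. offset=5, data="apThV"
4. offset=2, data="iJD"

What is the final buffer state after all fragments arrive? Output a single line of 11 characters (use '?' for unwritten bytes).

Answer: jciJDapThVF

Derivation:
Fragment 1: offset=10 data="F" -> buffer=??????????F
Fragment 2: offset=0 data="jc" -> buffer=jc????????F
Fragment 3: offset=5 data="apThV" -> buffer=jc???apThVF
Fragment 4: offset=2 data="iJD" -> buffer=jciJDapThVF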